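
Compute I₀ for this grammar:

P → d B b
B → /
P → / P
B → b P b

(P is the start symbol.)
{ [P → . / P], [P → . d B b], [P' → . P] }

First, augment the grammar with P' → P
I₀ = CLOSURE({ [P' → . P] }):
  [P' → . P] has the dot before P: add [P → . d B b], [P → . / P]
No further items can be added.

I₀ = { [P → . / P], [P → . d B b], [P' → . P] }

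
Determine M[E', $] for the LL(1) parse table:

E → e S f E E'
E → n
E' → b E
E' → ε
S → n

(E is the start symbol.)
To find M[E', $], we find productions for E' where $ is in the predict set (PREDICT(N → α) = (FIRST(α) \ {ε}) ∪ (FOLLOW(N) if α ⇒* ε)).

Relevant sets:
  FOLLOW(E') = { $, 'b' }

E' → b E: PREDICT = { 'b' }
E' → ε: PREDICT = { $, 'b' }
  $ is in predict set, so this production goes in M[E', $]

M[E', $] = E' → ε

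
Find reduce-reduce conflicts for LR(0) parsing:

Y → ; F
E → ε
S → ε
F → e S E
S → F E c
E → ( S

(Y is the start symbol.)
A reduce-reduce conflict occurs when an LR(0) state has two complete items [A → α .] and [B → β .] — both call for a reduction, and with no lookahead the parser cannot choose between them.

Augment with Y' → Y and build the canonical LR(0) collection (I0 = CLOSURE({[Y' → . Y]}), then GOTO on every symbol after a dot until no new states appear). It has 12 states:
  I0: { [Y → . ; F], [Y' → . Y] }  — shift
  I1: { [F → . e S E], [Y → ; . F] }  — shift
  I2: { [Y' → Y .] }  — accept
  I3: { [Y → ; F .] }  — reduce
  I4: { [F → . e S E], [F → e . S E], [S → . F E c], [S → .] }  — shift, reduce
  I5: { [E → . ( S], [E → .], [S → F . E c] }  — shift, reduce
  I6: { [E → . ( S], [E → .], [F → e S . E] }  — shift, reduce
  I7: { [E → ( . S], [F → . e S E], [S → . F E c], [S → .] }  — shift, reduce
  I8: { [F → e S E .] }  — reduce
  I9: { [E → ( S .] }  — reduce
  I10: { [S → F E . c] }  — shift
  I11: { [S → F E c .] }  — reduce

No state contains more than one complete item.

Answer: No reduce-reduce conflicts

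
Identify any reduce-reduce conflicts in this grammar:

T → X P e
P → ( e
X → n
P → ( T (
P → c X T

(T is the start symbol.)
A reduce-reduce conflict occurs when an LR(0) state has two complete items [A → α .] and [B → β .] — both call for a reduction, and with no lookahead the parser cannot choose between them.

Augment with T' → T and build the canonical LR(0) collection (I0 = CLOSURE({[T' → . T]}), then GOTO on every symbol after a dot until no new states appear). It has 13 states:
  I0: { [T → . X P e], [T' → . T], [X → . n] }  — shift
  I1: { [T' → T .] }  — accept
  I2: { [P → . ( T (], [P → . ( e], [P → . c X T], [T → X . P e] }  — shift
  I3: { [X → n .] }  — reduce
  I4: { [P → ( . T (], [P → ( . e], [T → . X P e], [X → . n] }  — shift
  I5: { [T → X P . e] }  — shift
  I6: { [P → c . X T], [X → . n] }  — shift
  I7: { [P → c X . T], [T → . X P e], [X → . n] }  — shift
  I8: { [P → c X T .] }  — reduce
  I9: { [T → X P e .] }  — reduce
  I10: { [P → ( T . (] }  — shift
  I11: { [P → ( e .] }  — reduce
  I12: { [P → ( T ( .] }  — reduce

No state contains more than one complete item.

Answer: No reduce-reduce conflicts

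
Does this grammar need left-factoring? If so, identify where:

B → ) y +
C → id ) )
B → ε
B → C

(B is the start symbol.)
No, left-factoring is not needed

Left-factoring is needed when two productions for the same non-terminal
share a common prefix on the right-hand side.

Productions for B:
  B → ) y +
  B → ε
  B → C

No common prefixes found.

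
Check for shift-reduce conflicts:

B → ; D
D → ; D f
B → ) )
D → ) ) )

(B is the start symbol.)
A shift-reduce conflict occurs when an LR(0) state has both:
  - a complete (reduce) item [A → α .] (dot at the end), and
  - a shift item [B → β . c γ] (dot before a terminal).

Augment with B' → B and build the canonical LR(0) collection (I0 = CLOSURE({[B' → . B]}), then GOTO on every symbol after a dot until no new states appear). It has 12 states:
  I0: { [B → . ) )], [B → . ; D], [B' → . B] }  — shift
  I1: { [B → ) . )] }  — shift
  I2: { [B → ; . D], [D → . ) ) )], [D → . ; D f] }  — shift
  I3: { [B' → B .] }  — accept
  I4: { [D → ) . ) )] }  — shift
  I5: { [D → . ) ) )], [D → . ; D f], [D → ; . D f] }  — shift
  I6: { [B → ; D .] }  — reduce
  I7: { [D → ; D . f] }  — shift
  I8: { [D → ; D f .] }  — reduce
  I9: { [D → ) ) . )] }  — shift
  I10: { [D → ) ) ) .] }  — reduce
  I11: { [B → ) ) .] }  — reduce

No state contains both a complete item and a shift item.

Answer: No shift-reduce conflicts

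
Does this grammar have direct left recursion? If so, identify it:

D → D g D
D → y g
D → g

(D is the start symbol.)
Yes, D is left-recursive

Direct left recursion occurs when N → N α for some non-terminal N (the right-hand side begins with the left-hand side itself).

D → D g D: LEFT RECURSIVE (starts with D)
D → y g: starts with y
D → g: starts with g

The grammar has direct left recursion on: D.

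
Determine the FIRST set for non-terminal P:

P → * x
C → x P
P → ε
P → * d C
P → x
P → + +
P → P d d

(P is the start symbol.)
To compute FIRST(P), examine every production with P on the left-hand side, reading each right-hand side left to right until a non-nullable symbol is reached.

From P → * x:
  - '*' is a terminal: add '*' and stop
From P → ε:
  - ε-production, so ε ∈ FIRST(P)
From P → * d C:
  - '*' is a terminal: add '*' and stop
From P → x:
  - x is a terminal: add 'x' and stop
From P → + +:
  - '+' is a terminal: add '+' and stop
From P → P d d:
  - P is the symbol being defined: contributes nothing new
    P is nullable, so continue to the next symbol
  - d is a terminal: add 'd' and stop

Collecting: FIRST(P) = { '*', '+', 'd', 'x', ε }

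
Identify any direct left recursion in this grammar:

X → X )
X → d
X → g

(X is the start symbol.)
X → X ): LEFT RECURSIVE (starts with X)
X → d: starts with d
X → g: starts with g

The grammar has direct left recursion on: X.

Answer: Yes, X is left-recursive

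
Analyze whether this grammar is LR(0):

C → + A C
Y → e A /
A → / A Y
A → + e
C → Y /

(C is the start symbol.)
Augment with C' → C and build the canonical LR(0) collection (I0 = CLOSURE({[C' → . C]}), then GOTO on every symbol after a dot until no new states appear). It has 15 states:
  I0: { [C → . + A C], [C → . Y /], [C' → . C], [Y → . e A /] }  — shift
  I1: { [A → . + e], [A → . / A Y], [C → + . A C] }  — shift
  I2: { [C' → C .] }  — accept
  I3: { [C → Y . /] }  — shift
  I4: { [A → . + e], [A → . / A Y], [Y → e . A /] }  — shift
  I5: { [A → + . e] }  — shift
  I6: { [A → . + e], [A → . / A Y], [A → / . A Y] }  — shift
  I7: { [Y → e A . /] }  — shift
  I8: { [Y → e A / .] }  — reduce
  I9: { [A → / A . Y], [Y → . e A /] }  — shift
  I10: { [A → / A Y .] }  — reduce
  I11: { [A → + e .] }  — reduce
  I12: { [C → Y / .] }  — reduce
  I13: { [C → + A . C], [C → . + A C], [C → . Y /], [Y → . e A /] }  — shift
  I14: { [C → + A C .] }  — reduce

Every state is either a pure shift/goto state or contains exactly one complete item and nothing to shift — no conflicts. The grammar is LR(0).

Answer: Yes, the grammar is LR(0)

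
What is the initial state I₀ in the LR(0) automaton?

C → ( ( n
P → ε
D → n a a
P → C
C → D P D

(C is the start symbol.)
First, augment the grammar with C' → C
I₀ = CLOSURE({ [C' → . C] }):
  [C' → . C] has the dot before C: add [C → . ( ( n], [C → . D P D]
  [C → . D P D] has the dot before D: add [D → . n a a]
No further items can be added.

I₀ = { [C → . ( ( n], [C → . D P D], [C' → . C], [D → . n a a] }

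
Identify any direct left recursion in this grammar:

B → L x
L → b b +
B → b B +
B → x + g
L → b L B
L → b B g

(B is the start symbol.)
No direct left recursion

Direct left recursion occurs when N → N α for some non-terminal N (the right-hand side begins with the left-hand side itself).

B → L x: starts with L
L → b b +: starts with b
B → b B +: starts with b
B → x + g: starts with x
L → b L B: starts with b
L → b B g: starts with b

No direct left recursion found.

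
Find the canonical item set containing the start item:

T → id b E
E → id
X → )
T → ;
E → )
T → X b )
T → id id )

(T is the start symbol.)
{ [T → . ;], [T → . X b )], [T → . id b E], [T → . id id )], [T' → . T], [X → . )] }

First, augment the grammar with T' → T
I₀ = CLOSURE({ [T' → . T] }):
  [T' → . T] has the dot before T: add [T → . id b E], [T → . ;], [T → . X b )], [T → . id id )]
  [T → . X b )] has the dot before X: add [X → . )]
No further items can be added.

I₀ = { [T → . ;], [T → . X b )], [T → . id b E], [T → . id id )], [T' → . T], [X → . )] }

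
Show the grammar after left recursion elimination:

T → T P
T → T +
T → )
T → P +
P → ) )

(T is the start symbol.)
T → ) T'
T → P + T'
T' → P T'
T' → + T'
T' → ε
P → ) )

T is directly left-recursive. The standard transformation for
  A → A α₁ | ... | A α_m | β₁ | ... | β_n
is
  A  → β₁ A' | ... | β_n A'
  A' → α₁ A' | ... | α_m A' | ε

T → ) becomes T → ) T'
T → P + becomes T → P + T'
T → T P becomes T' → P T'
T → T + becomes T' → + T'
Add T' → ε

Productions for other non-terminals are unchanged:
  P → ) )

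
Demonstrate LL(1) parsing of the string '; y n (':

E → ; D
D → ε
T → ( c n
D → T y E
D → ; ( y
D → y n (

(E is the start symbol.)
LL(1) parsing maintains a stack (initially the start symbol over $) and the input. At each step: if the stack top is a terminal, match it against the current input token; if it is a non-terminal N, replace it with the RHS of M[N, lookahead] (the unique production whose predict set contains the lookahead).

Stack is shown with the top on the left.

Stack    Input      Action
--------------------------
E $      ; y n ( $  output E → ; D
; D $    ; y n ( $  match ';'
D $      y n ( $    output D → y n (
y n ( $  y n ( $    match 'y'
n ( $    n ( $      match 'n'
( $      ( $        match '('
$        $          accept

The string is accepted.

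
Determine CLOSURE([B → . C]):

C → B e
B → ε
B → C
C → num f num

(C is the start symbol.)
Start with: [B → . C]
  [B → . C] has the dot before C: add [C → . B e], [C → . num f num]
  [C → . B e] has the dot before B: add [B → .]
No further items can be added.

CLOSURE = { [B → . C], [B → .], [C → . B e], [C → . num f num] }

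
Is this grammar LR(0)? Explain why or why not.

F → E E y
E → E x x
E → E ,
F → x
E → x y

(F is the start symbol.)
No. Shift-reduce conflict between [F → x .] and [E → x . y]

Augment with F' → F and build the canonical LR(0) collection (I0 = CLOSURE({[F' → . F]}), then GOTO on every symbol after a dot until no new states appear). It has 11 states:
  I0: { [E → . E ,], [E → . E x x], [E → . x y], [F → . E E y], [F → . x], [F' → . F] }  — shift
  I1: { [E → . E ,], [E → . E x x], [E → . x y], [E → E . ,], [E → E . x x], [F → E . E y] }  — shift
  I2: { [F' → F .] }  — accept
  I3: { [E → x . y], [F → x .] }  — shift, reduce
  I4: { [E → x y .] }  — reduce
  I5: { [E → E , .] }  — reduce
  I6: { [E → E . ,], [E → E . x x], [F → E E . y] }  — shift
  I7: { [E → E x . x], [E → x . y] }  — shift
  I8: { [E → E x x .] }  — reduce
  I9: { [E → E x . x] }  — shift
  I10: { [F → E E y .] }  — reduce

Conflict in state I3:
  Shift-reduce conflict between [F → x .] and [E → x . y]
So the grammar is NOT LR(0).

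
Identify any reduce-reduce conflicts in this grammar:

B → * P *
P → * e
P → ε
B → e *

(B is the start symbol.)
A reduce-reduce conflict occurs when an LR(0) state has two complete items [A → α .] and [B → β .] — both call for a reduction, and with no lookahead the parser cannot choose between them.

Augment with B' → B and build the canonical LR(0) collection (I0 = CLOSURE({[B' → . B]}), then GOTO on every symbol after a dot until no new states appear). It has 9 states:
  I0: { [B → . * P *], [B → . e *], [B' → . B] }  — shift
  I1: { [B → * . P *], [P → . * e], [P → .] }  — shift, reduce
  I2: { [B' → B .] }  — accept
  I3: { [B → e . *] }  — shift
  I4: { [B → e * .] }  — reduce
  I5: { [P → * . e] }  — shift
  I6: { [B → * P . *] }  — shift
  I7: { [B → * P * .] }  — reduce
  I8: { [P → * e .] }  — reduce

No state contains more than one complete item.

Answer: No reduce-reduce conflicts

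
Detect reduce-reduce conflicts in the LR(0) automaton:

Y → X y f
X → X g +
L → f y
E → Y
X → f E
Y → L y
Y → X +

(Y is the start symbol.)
A reduce-reduce conflict occurs when an LR(0) state has two complete items [A → α .] and [B → β .] — both call for a reduction, and with no lookahead the parser cannot choose between them.

Augment with Y' → Y and build the canonical LR(0) collection (I0 = CLOSURE({[Y' → . Y]}), then GOTO on every symbol after a dot until no new states appear). It has 14 states:
  I0: { [L → . f y], [X → . X g +], [X → . f E], [Y → . L y], [Y → . X +], [Y → . X y f], [Y' → . Y] }  — shift
  I1: { [Y → L . y] }  — shift
  I2: { [X → X . g +], [Y → X . +], [Y → X . y f] }  — shift
  I3: { [Y' → Y .] }  — accept
  I4: { [E → . Y], [L → . f y], [L → f . y], [X → . X g +], [X → . f E], [X → f . E], [Y → . L y], [Y → . X +], [Y → . X y f] }  — shift
  I5: { [X → f E .] }  — reduce
  I6: { [E → Y .] }  — reduce
  I7: { [L → f y .] }  — reduce
  I8: { [Y → X + .] }  — reduce
  I9: { [X → X g . +] }  — shift
  I10: { [Y → X y . f] }  — shift
  I11: { [Y → X y f .] }  — reduce
  I12: { [X → X g + .] }  — reduce
  I13: { [Y → L y .] }  — reduce

No state contains more than one complete item.

Answer: No reduce-reduce conflicts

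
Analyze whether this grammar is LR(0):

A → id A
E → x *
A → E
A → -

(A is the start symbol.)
A grammar is LR(0) if no state in the canonical LR(0) collection has:
  - both a shift item (dot before a terminal) and a complete item (shift-reduce conflict), or
  - two or more complete items (reduce-reduce conflict; the accept item [A' → A .] counts as a complete item here).

Augment with A' → A and build the canonical LR(0) collection (I0 = CLOSURE({[A' → . A]}), then GOTO on every symbol after a dot until no new states appear). It has 8 states:
  I0: { [A → . -], [A → . E], [A → . id A], [A' → . A], [E → . x *] }  — shift
  I1: { [A → - .] }  — reduce
  I2: { [A' → A .] }  — accept
  I3: { [A → E .] }  — reduce
  I4: { [A → . -], [A → . E], [A → . id A], [A → id . A], [E → . x *] }  — shift
  I5: { [E → x . *] }  — shift
  I6: { [E → x * .] }  — reduce
  I7: { [A → id A .] }  — reduce

Every state is either a pure shift/goto state or contains exactly one complete item and nothing to shift — no conflicts. The grammar is LR(0).

Answer: Yes, the grammar is LR(0)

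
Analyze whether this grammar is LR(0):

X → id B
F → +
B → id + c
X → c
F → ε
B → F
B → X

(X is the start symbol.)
No. Shift-reduce conflict between [F → .] and [B → . id + c]

A grammar is LR(0) if no state in the canonical LR(0) collection has:
  - both a shift item (dot before a terminal) and a complete item (shift-reduce conflict), or
  - two or more complete items (reduce-reduce conflict; the accept item [X' → X .] counts as a complete item here).

Augment with X' → X and build the canonical LR(0) collection (I0 = CLOSURE({[X' → . X]}), then GOTO on every symbol after a dot until no new states appear). It has 11 states:
  I0: { [X → . c], [X → . id B], [X' → . X] }  — shift
  I1: { [X' → X .] }  — accept
  I2: { [X → c .] }  — reduce
  I3: { [B → . F], [B → . X], [B → . id + c], [F → . +], [F → .], [X → . c], [X → . id B], [X → id . B] }  — shift, reduce
  I4: { [F → + .] }  — reduce
  I5: { [X → id B .] }  — reduce
  I6: { [B → F .] }  — reduce
  I7: { [B → X .] }  — reduce
  I8: { [B → . F], [B → . X], [B → . id + c], [B → id . + c], [F → . +], [F → .], [X → . c], [X → . id B], [X → id . B] }  — shift, reduce
  I9: { [B → id + . c], [F → + .] }  — shift, reduce
  I10: { [B → id + c .] }  — reduce

Conflict in state I3:
  Shift-reduce conflict between [F → .] and [B → . id + c]
So the grammar is NOT LR(0).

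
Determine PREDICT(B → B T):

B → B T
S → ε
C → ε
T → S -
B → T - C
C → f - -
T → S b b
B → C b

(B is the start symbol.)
{ '-', 'b', 'f' }

PREDICT(B → B T) = (FIRST(RHS) \ {ε}) ∪ (FOLLOW(B) if ε ∈ FIRST(RHS), i.e. RHS ⇒* ε)
FIRST(B) = { '-', 'b', 'f' }
FIRST(B T) = { '-', 'b', 'f' }
ε ∉ FIRST(B T), so FOLLOW(B) is not added.
PREDICT(B → B T) = { '-', 'b', 'f' }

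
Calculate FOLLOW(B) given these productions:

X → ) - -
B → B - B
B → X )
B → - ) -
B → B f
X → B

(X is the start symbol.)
{ $, ')', '-', 'f' }

To compute FOLLOW(B), find every occurrence of B on a right-hand side N → α B β: add FIRST(β) \ {ε}, and if β is empty or nullable also add FOLLOW(N). Iterate to a fixed point.

In B → B - B: B is followed by '-' B, add FIRST('-' B) \ {ε} = { '-' }
In B → B - B: B is at the end; this adds FOLLOW(B) to itself — nothing new
In B → B f: B is followed by f, add FIRST(f) \ {ε} = { 'f' }
In X → B: B is at the end, add FOLLOW(X)

The FOLLOW sets referred to above (computed the same way, to a fixed point):
  FOLLOW(X) = { $, ')' }

Taking the union: FOLLOW(B) = { $, ')', '-', 'f' }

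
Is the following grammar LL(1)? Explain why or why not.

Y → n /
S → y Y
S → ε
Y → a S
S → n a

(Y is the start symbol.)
Relevant sets:
  FOLLOW(S) = { $ }

For Y:
  PREDICT(Y → n '/') = { 'n' }
  PREDICT(Y → a S) = { 'a' }
For S:
  PREDICT(S → y Y) = { 'y' }
  PREDICT(S → ε) = { $ }
  PREDICT(S → n a) = { 'n' }

All predict sets are disjoint. The grammar IS LL(1).

Answer: Yes, the grammar is LL(1).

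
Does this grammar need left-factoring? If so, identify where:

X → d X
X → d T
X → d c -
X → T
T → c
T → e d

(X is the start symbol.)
Left-factoring is needed when two productions for the same non-terminal
share a common prefix on the right-hand side.

Productions for X:
  X → d X
  X → d T
  X → d c -
  X → T
Productions for T:
  T → c
  T → e d

Found common prefix 'd' in productions for X

Answer: Yes, X has productions with common prefix 'd'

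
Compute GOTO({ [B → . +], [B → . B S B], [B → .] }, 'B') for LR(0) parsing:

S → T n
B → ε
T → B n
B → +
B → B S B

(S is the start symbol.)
GOTO(I, 'B') = CLOSURE({ [A → αX.β] : [A → α.Xβ] ∈ I, X = 'B' })

Items with dot before 'B', with the dot advanced:
  [B → . B S B] → [B → B . S B]
Closure of the advanced items:
  [B → B . S B] has the dot before S: add [S → . T n]
  [S → . T n] has the dot before T: add [T → . B n]
  [T → . B n] has the dot before B: add [B → .], [B → . +], [B → . B S B]

GOTO = { [B → . +], [B → . B S B], [B → .], [B → B . S B], [S → . T n], [T → . B n] }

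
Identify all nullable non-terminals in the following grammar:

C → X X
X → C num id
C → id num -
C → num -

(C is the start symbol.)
There are no ε-productions, so no non-terminal can derive ε.
No non-terminals are nullable.

Answer: None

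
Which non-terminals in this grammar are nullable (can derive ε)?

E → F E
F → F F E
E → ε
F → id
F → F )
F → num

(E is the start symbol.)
ε-productions: E → ε
So E is immediately nullable.
No further non-terminal can be added: every production for the remaining non-terminals contains a terminal or a non-nullable non-terminal.
Nullable = { 'E' }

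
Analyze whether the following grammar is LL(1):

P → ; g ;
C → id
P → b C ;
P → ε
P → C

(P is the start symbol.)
Relevant sets:
  FIRST(C) = { 'id' }
  FOLLOW(P) = { $ }

For P:
  PREDICT(P → ';' g ';') = { ';' }
  PREDICT(P → b C ';') = { 'b' }
  PREDICT(P → ε) = { $ }
  PREDICT(P → C) = { 'id' }
C has a single production, so nothing to check there.

All predict sets are disjoint. The grammar IS LL(1).

Answer: Yes, the grammar is LL(1).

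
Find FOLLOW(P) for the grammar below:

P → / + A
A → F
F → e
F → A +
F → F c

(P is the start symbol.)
To compute FOLLOW(P), find every occurrence of P on a right-hand side N → α P β: add FIRST(β) \ {ε}, and if β is empty or nullable also add FOLLOW(N). Iterate to a fixed point.

P is the start symbol, so $ ∈ FOLLOW(P).
P does not occur on any right-hand side.

Taking the union: FOLLOW(P) = { $ }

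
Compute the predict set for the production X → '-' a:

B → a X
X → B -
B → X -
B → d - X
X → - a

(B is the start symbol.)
PREDICT(X → '-' a) = (FIRST(RHS) \ {ε}) ∪ (FOLLOW(X) if ε ∈ FIRST(RHS), i.e. RHS ⇒* ε)
FIRST('-' a) = { '-' }
ε ∉ FIRST('-' a), so FOLLOW(X) is not added.
PREDICT(X → '-' a) = { '-' }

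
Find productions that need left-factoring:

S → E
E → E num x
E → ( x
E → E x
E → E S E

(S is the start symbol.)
Left-factoring is needed when two productions for the same non-terminal
share a common prefix on the right-hand side.

Productions for E:
  E → E num x
  E → ( x
  E → E x
  E → E S E

Found common prefix 'E' in productions for E

Answer: Yes, E has productions with common prefix 'E'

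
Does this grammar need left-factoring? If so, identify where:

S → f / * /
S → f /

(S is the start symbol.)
Left-factoring is needed when two productions for the same non-terminal
share a common prefix on the right-hand side.

Productions for S:
  S → f / * /
  S → f /

Found common prefix 'f /' in productions for S

Answer: Yes, S has productions with common prefix 'f /'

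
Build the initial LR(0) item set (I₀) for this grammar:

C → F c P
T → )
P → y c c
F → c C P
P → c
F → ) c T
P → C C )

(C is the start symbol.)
First, augment the grammar with C' → C
I₀ = CLOSURE({ [C' → . C] }):
  [C' → . C] has the dot before C: add [C → . F c P]
  [C → . F c P] has the dot before F: add [F → . c C P], [F → . ) c T]
No further items can be added.

I₀ = { [C → . F c P], [C' → . C], [F → . ) c T], [F → . c C P] }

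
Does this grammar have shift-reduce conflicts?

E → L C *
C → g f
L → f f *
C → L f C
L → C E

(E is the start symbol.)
Yes — I12: [C → L f C .] vs [C → . g f]

A shift-reduce conflict occurs when an LR(0) state has both:
  - a complete (reduce) item [A → α .] (dot at the end), and
  - a shift item [B → β . c γ] (dot before a terminal).

Augment with E' → E and build the canonical LR(0) collection (I0 = CLOSURE({[E' → . E]}), then GOTO on every symbol after a dot until no new states appear). It has 17 states:
  I0: { [C → . L f C], [C → . g f], [E → . L C *], [E' → . E], [L → . C E], [L → . f f *] }  — shift
  I1: { [C → . L f C], [C → . g f], [E → . L C *], [L → . C E], [L → . f f *], [L → C . E] }  — shift
  I2: { [E' → E .] }  — accept
  I3: { [C → . L f C], [C → . g f], [C → L . f C], [E → L . C *], [L → . C E], [L → . f f *] }  — shift
  I4: { [L → f . f *] }  — shift
  I5: { [C → g . f] }  — shift
  I6: { [C → g f .] }  — reduce
  I7: { [L → f f . *] }  — shift
  I8: { [L → f f * .] }  — reduce
  I9: { [C → . L f C], [C → . g f], [E → . L C *], [E → L C . *], [L → . C E], [L → . f f *], [L → C . E] }  — shift
  I10: { [C → L . f C] }  — shift
  I11: { [C → . L f C], [C → . g f], [C → L f . C], [L → . C E], [L → . f f *], [L → f . f *] }  — shift
  I12: { [C → . L f C], [C → . g f], [C → L f C .], [E → . L C *], [L → . C E], [L → . f f *], [L → C . E] }  — shift, reduce
  I13: { [L → f . f *], [L → f f . *] }  — shift
  I14: { [L → C E .] }  — reduce
  I15: { [C → . L f C], [C → . g f], [C → L f . C], [L → . C E], [L → . f f *] }  — shift
  I16: { [E → L C * .] }  — reduce

I12 contains reduce item [C → L f C .] and shift items [C → . g f], [L → . f f *] — shift-reduce conflict.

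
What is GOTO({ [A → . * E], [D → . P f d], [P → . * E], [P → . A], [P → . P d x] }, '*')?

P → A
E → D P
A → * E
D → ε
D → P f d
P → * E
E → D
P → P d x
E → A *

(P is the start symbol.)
{ [A → * . E], [A → . * E], [D → . P f d], [D → .], [E → . A *], [E → . D P], [E → . D], [P → * . E], [P → . * E], [P → . A], [P → . P d x] }

GOTO(I, '*') = CLOSURE({ [A → αX.β] : [A → α.Xβ] ∈ I, X = '*' })

Items with dot before '*', with the dot advanced:
  [A → . * E] → [A → * . E]
  [P → . * E] → [P → * . E]
Closure of the advanced items:
  [A → * . E] has the dot before E: add [E → . D P], [E → . D], [E → . A *]
  [E → . D P] has the dot before D: add [D → .], [D → . P f d]
  [E → . A *] has the dot before A: add [A → . * E]
  [D → . P f d] has the dot before P: add [P → . A], [P → . * E], [P → . P d x]

GOTO = { [A → * . E], [A → . * E], [D → . P f d], [D → .], [E → . A *], [E → . D P], [E → . D], [P → * . E], [P → . * E], [P → . A], [P → . P d x] }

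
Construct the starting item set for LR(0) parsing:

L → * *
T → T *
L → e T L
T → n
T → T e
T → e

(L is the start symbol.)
First, augment the grammar with L' → L
I₀ = CLOSURE({ [L' → . L] }):
  [L' → . L] has the dot before L: add [L → . * *], [L → . e T L]
No further items can be added.

I₀ = { [L → . * *], [L → . e T L], [L' → . L] }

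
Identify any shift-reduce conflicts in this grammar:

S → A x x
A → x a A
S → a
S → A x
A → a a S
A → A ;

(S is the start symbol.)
Yes — I3: [S → a .] vs [A → a . a S]; I6: [A → x a A .] vs [A → A . ;]; I11: [S → A x .] vs [S → A x . x]

A shift-reduce conflict occurs when an LR(0) state has both:
  - a complete (reduce) item [A → α .] (dot at the end), and
  - a shift item [B → β . c γ] (dot before a terminal).

Augment with S' → S and build the canonical LR(0) collection (I0 = CLOSURE({[S' → . S]}), then GOTO on every symbol after a dot until no new states appear). It has 13 states:
  I0: { [A → . A ;], [A → . a a S], [A → . x a A], [S → . A x x], [S → . A x], [S → . a], [S' → . S] }  — shift
  I1: { [A → A . ;], [S → A . x x], [S → A . x] }  — shift
  I2: { [S' → S .] }  — accept
  I3: { [A → a . a S], [S → a .] }  — shift, reduce
  I4: { [A → x . a A] }  — shift
  I5: { [A → . A ;], [A → . a a S], [A → . x a A], [A → x a . A] }  — shift
  I6: { [A → A . ;], [A → x a A .] }  — shift, reduce
  I7: { [A → a . a S] }  — shift
  I8: { [A → . A ;], [A → . a a S], [A → . x a A], [A → a a . S], [S → . A x x], [S → . A x], [S → . a] }  — shift
  I9: { [A → a a S .] }  — reduce
  I10: { [A → A ; .] }  — reduce
  I11: { [S → A x . x], [S → A x .] }  — shift, reduce
  I12: { [S → A x x .] }  — reduce

I3 contains reduce item [S → a .] and shift item [A → a . a S] — shift-reduce conflict.
I6 contains reduce item [A → x a A .] and shift item [A → A . ;] — shift-reduce conflict.
I11 contains reduce item [S → A x .] and shift item [S → A x . x] — shift-reduce conflict.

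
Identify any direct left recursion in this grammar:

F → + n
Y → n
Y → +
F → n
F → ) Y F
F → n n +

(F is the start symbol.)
Direct left recursion occurs when N → N α for some non-terminal N (the right-hand side begins with the left-hand side itself).

F → + n: starts with '+'
Y → n: starts with n
Y → +: starts with '+'
F → n: starts with n
F → ) Y F: starts with ')'
F → n n +: starts with n

No direct left recursion found.

Answer: No direct left recursion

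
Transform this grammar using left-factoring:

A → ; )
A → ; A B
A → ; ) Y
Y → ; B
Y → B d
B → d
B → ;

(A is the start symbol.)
A → ; A'
A' → ) A''
A'' → ε
A'' → Y
A' → A B
Y → ; B
Y → B d
B → d
B → ;

Left-factoring transforms A → αβ₁ | αβ₂ into A → αA' and A' → β₁ | β₂
(α is the longest common prefix among the alternatives). Repeat until
no nonterminal has two alternatives with a common prefix.

Round 1: A has alternatives sharing prefix ';'. Introduce A': A → ; A'
  Add: A' → )
  Add: A' → A B
  Add: A' → ) Y

Round 2: A' has alternatives sharing prefix ')'. Introduce A'': A' → ) A''
  Add: A'' → ε
  Add: A'' → Y

No remaining common prefixes — done.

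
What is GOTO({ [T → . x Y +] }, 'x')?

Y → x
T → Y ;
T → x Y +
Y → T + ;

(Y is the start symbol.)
{ [T → . Y ;], [T → . x Y +], [T → x . Y +], [Y → . T + ;], [Y → . x] }

GOTO(I, 'x') = CLOSURE({ [A → αX.β] : [A → α.Xβ] ∈ I, X = 'x' })

Items with dot before 'x', with the dot advanced:
  [T → . x Y +] → [T → x . Y +]
Closure of the advanced items:
  [T → x . Y +] has the dot before Y: add [Y → . x], [Y → . T + ;]
  [Y → . T + ;] has the dot before T: add [T → . Y ;], [T → . x Y +]

GOTO = { [T → . Y ;], [T → . x Y +], [T → x . Y +], [Y → . T + ;], [Y → . x] }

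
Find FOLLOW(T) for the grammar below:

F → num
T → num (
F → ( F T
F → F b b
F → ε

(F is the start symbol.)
To compute FOLLOW(T), find every occurrence of T on a right-hand side N → α T β: add FIRST(β) \ {ε}, and if β is empty or nullable also add FOLLOW(N). Iterate to a fixed point.

In F → ( F T: T is at the end, add FOLLOW(F)

The FOLLOW sets referred to above (computed the same way, to a fixed point):
  FOLLOW(F) = { $, 'b', 'num' }

Taking the union: FOLLOW(T) = { $, 'b', 'num' }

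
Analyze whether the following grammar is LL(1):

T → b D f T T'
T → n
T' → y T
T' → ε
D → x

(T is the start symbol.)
No. Predict set conflict for T': { 'y' }

Relevant sets:
  FOLLOW(T') = { $, 'y' }

For T:
  PREDICT(T → b D f T T') = { 'b' }
  PREDICT(T → n) = { 'n' }
For T':
  PREDICT(T' → y T) = { 'y' }
  PREDICT(T' → ε) = { $, 'y' }
D has a single production, so nothing to check there.

Conflict found: Predict set conflict for T': { 'y' }
The grammar is NOT LL(1).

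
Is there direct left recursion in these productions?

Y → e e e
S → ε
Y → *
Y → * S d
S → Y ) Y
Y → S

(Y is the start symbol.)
Y → e e e: starts with e
S → ε: starts with ε
Y → *: starts with '*'
Y → * S d: starts with '*'
S → Y ) Y: starts with Y
Y → S: starts with S

No direct left recursion found.

Answer: No direct left recursion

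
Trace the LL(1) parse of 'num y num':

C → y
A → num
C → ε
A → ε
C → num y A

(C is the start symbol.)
LL(1) parsing maintains a stack (initially the start symbol over $) and the input. At each step: if the stack top is a terminal, match it against the current input token; if it is a non-terminal N, replace it with the RHS of M[N, lookahead] (the unique production whose predict set contains the lookahead).

Stack is shown with the top on the left.

Stack      Input        Action
------------------------------
C $        num y num $  output C → num y A
num y A $  num y num $  match 'num'
y A $      y num $      match 'y'
A $        num $        output A → num
num $      num $        match 'num'
$          $            accept

The string is accepted.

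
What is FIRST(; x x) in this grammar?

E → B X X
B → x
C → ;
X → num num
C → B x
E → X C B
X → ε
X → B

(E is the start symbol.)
To compute FIRST(; x x), process the symbols left to right:
Symbol ; is a terminal. Add ';' and stop.
FIRST(; x x) = { ';' }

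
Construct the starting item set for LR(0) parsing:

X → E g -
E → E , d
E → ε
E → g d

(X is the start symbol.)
{ [E → . E , d], [E → . g d], [E → .], [X → . E g -], [X' → . X] }

First, augment the grammar with X' → X
I₀ = CLOSURE({ [X' → . X] }):
  [X' → . X] has the dot before X: add [X → . E g -]
  [X → . E g -] has the dot before E: add [E → . E , d], [E → .], [E → . g d]
No further items can be added.

I₀ = { [E → . E , d], [E → . g d], [E → .], [X → . E g -], [X' → . X] }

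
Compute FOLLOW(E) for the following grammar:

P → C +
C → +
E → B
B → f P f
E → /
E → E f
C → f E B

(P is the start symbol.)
{ 'f' }

In E → E f: E is followed by f, add FIRST(f) \ {ε} = { 'f' }
In C → f E B: E is followed by B, add FIRST(B) \ {ε} = { 'f' }

Taking the union: FOLLOW(E) = { 'f' }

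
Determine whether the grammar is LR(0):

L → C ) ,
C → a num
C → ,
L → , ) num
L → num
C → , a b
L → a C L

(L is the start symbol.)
Augment with L' → L and build the canonical LR(0) collection (I0 = CLOSURE({[L' → . L]}), then GOTO on every symbol after a dot until no new states appear). It has 17 states:
  I0: { [C → . , a b], [C → . ,], [C → . a num], [L → . , ) num], [L → . C ) ,], [L → . a C L], [L → . num], [L' → . L] }  — shift
  I1: { [C → , . a b], [C → , .], [L → , . ) num] }  — shift, reduce
  I2: { [L → C . ) ,] }  — shift
  I3: { [L' → L .] }  — accept
  I4: { [C → . , a b], [C → . ,], [C → . a num], [C → a . num], [L → a . C L] }  — shift
  I5: { [L → num .] }  — reduce
  I6: { [C → , . a b], [C → , .] }  — shift, reduce
  I7: { [C → . , a b], [C → . ,], [C → . a num], [L → . , ) num], [L → . C ) ,], [L → . a C L], [L → . num], [L → a C . L] }  — shift
  I8: { [C → a . num] }  — shift
  I9: { [C → a num .] }  — reduce
  I10: { [L → a C L .] }  — reduce
  I11: { [C → , a . b] }  — shift
  I12: { [C → , a b .] }  — reduce
  I13: { [L → C ) . ,] }  — shift
  I14: { [L → C ) , .] }  — reduce
  I15: { [L → , ) . num] }  — shift
  I16: { [L → , ) num .] }  — reduce

Conflict in state I1:
  Shift-reduce conflict between [C → , .] and [C → , . a b]
So the grammar is NOT LR(0).

Answer: No. Shift-reduce conflict between [C → , .] and [C → , . a b]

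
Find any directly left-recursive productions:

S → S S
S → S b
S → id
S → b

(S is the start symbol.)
S → S S: LEFT RECURSIVE (starts with S)
S → S b: LEFT RECURSIVE (starts with S)
S → id: starts with id
S → b: starts with b

The grammar has direct left recursion on: S.

Answer: Yes, S is left-recursive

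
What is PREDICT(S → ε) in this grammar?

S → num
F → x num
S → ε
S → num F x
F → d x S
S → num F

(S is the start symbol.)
{ $, 'x' }

PREDICT(S → ε) = (FIRST(RHS) \ {ε}) ∪ (FOLLOW(S) if ε ∈ FIRST(RHS), i.e. RHS ⇒* ε)
The right-hand side is ε (FIRST(ε) = { ε }), so the predict set is FOLLOW(S) = { $, 'x' }
PREDICT(S → ε) = { $, 'x' }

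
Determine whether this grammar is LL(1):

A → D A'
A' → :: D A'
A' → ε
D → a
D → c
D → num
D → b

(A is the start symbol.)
Relevant sets:
  FOLLOW(A') = { $ }

For A':
  PREDICT(A' → :: D A') = { '::' }
  PREDICT(A' → ε) = { $ }
For D:
  PREDICT(D → a) = { 'a' }
  PREDICT(D → c) = { 'c' }
  PREDICT(D → num) = { 'num' }
  PREDICT(D → b) = { 'b' }
A has a single production, so nothing to check there.

All predict sets are disjoint. The grammar IS LL(1).

Answer: Yes, the grammar is LL(1).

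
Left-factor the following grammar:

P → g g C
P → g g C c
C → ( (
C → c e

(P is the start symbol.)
Left-factoring transforms A → αβ₁ | αβ₂ into A → αA' and A' → β₁ | β₂
(α is the longest common prefix among the alternatives). Repeat until
no nonterminal has two alternatives with a common prefix.

Round 1: P has alternatives sharing prefix 'g g C'. Introduce P': P → g g C P'
  Add: P' → ε
  Add: P' → c

No remaining common prefixes — done.

Resulting grammar:
P → g g C P'
P' → ε
P' → c
C → ( (
C → c e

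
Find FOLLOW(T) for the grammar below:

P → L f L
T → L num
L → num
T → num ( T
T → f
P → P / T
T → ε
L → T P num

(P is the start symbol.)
{ $, '/', 'f', 'num' }

To compute FOLLOW(T), find every occurrence of T on a right-hand side N → α T β: add FIRST(β) \ {ε}, and if β is empty or nullable also add FOLLOW(N). Iterate to a fixed point.

In T → num ( T: T is at the end; this adds FOLLOW(T) to itself — nothing new
In P → P / T: T is at the end, add FOLLOW(P)
In L → T P num: T is followed by P num, add FIRST(P num) \ {ε} = { 'f', 'num' }

The FOLLOW sets referred to above (computed the same way, to a fixed point):
  FOLLOW(P) = { $, '/', 'num' }

Taking the union: FOLLOW(T) = { $, '/', 'f', 'num' }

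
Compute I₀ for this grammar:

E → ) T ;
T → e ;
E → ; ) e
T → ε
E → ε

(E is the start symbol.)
First, augment the grammar with E' → E
I₀ = CLOSURE({ [E' → . E] }):
  [E' → . E] has the dot before E: add [E → . ) T ;], [E → . ; ) e], [E → .]
No further items can be added.

I₀ = { [E → . ) T ;], [E → . ; ) e], [E → .], [E' → . E] }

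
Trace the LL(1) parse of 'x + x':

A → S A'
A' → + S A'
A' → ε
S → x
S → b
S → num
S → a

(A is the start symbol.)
Stack is shown with the top on the left.

Stack     Input    Action
-------------------------
A $       x + x $  output A → S A'
S A' $    x + x $  output S → x
x A' $    x + x $  match 'x'
A' $      + x $    output A' → + S A'
+ S A' $  + x $    match '+'
S A' $    x $      output S → x
x A' $    x $      match 'x'
A' $      $        output A' → ε
$         $        accept

The string is accepted.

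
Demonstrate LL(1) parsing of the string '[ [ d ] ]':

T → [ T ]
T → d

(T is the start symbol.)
LL(1) parsing maintains a stack (initially the start symbol over $) and the input. At each step: if the stack top is a terminal, match it against the current input token; if it is a non-terminal N, replace it with the RHS of M[N, lookahead] (the unique production whose predict set contains the lookahead).

Stack is shown with the top on the left.

Stack      Input        Action
------------------------------
T $        [ [ d ] ] $  output T → [ T ]
[ T ] $    [ [ d ] ] $  match '['
T ] $      [ d ] ] $    output T → [ T ]
[ T ] ] $  [ d ] ] $    match '['
T ] ] $    d ] ] $      output T → d
d ] ] $    d ] ] $      match 'd'
] ] $      ] ] $        match ']'
] $        ] $          match ']'
$          $            accept

The string is accepted.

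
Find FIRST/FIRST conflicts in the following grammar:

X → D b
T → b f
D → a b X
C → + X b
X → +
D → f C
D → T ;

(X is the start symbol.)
A FIRST/FIRST conflict occurs when two productions N → α and N → β for the same non-terminal have FIRST(α) ∩ FIRST(β) ≠ ∅ (with ε ∈ FIRST of a nullable right-hand side, so two nullable alternatives also conflict).

FIRST sets of the non-terminals at (or reachable through a nullable prefix from) the front of some alternative:
  FIRST(D) = { 'a', 'b', 'f' }
  FIRST(T) = { 'b' }

Productions for X:
  X → D b: FIRST = { 'a', 'b', 'f' }
  X → +: FIRST = { '+' }
Productions for D:
  D → a b X: FIRST = { 'a' }
  D → f C: FIRST = { 'f' }
  D → T ;: FIRST = { 'b' }
T, C have only one production, so no FIRST/FIRST conflict is possible there.

All alternatives of each non-terminal have pairwise disjoint FIRST sets.

Answer: No FIRST/FIRST conflicts.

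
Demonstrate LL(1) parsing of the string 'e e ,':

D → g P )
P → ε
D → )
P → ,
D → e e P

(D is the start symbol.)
Stack is shown with the top on the left.

Stack    Input    Action
------------------------
D $      e e , $  output D → e e P
e e P $  e e , $  match 'e'
e P $    e , $    match 'e'
P $      , $      output P → ,
, $      , $      match ','
$        $        accept

The string is accepted.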